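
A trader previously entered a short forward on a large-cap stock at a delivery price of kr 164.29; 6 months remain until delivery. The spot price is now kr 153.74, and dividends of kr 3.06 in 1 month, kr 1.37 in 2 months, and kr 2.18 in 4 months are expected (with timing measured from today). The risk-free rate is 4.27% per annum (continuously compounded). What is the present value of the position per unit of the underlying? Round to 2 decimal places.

PV(remaining dividends) I = 3.06·e^(−0.0427·1/12) + 1.37·e^(−0.0427·2/12) + 2.18·e^(−0.0427·4/12) = 6.5586
Current forward F = (S − I)·e^(rT) = (153.74 − 6.5586)·e^(0.0427·6/12) = 147.1814 × 1.021580 = 150.3576
Value (long) = (F − K)·e^(−rT) = (150.3576 − 164.29) × 0.978876 = -13.6381
Short position value = −(long value) = kr 13.64

kr 13.64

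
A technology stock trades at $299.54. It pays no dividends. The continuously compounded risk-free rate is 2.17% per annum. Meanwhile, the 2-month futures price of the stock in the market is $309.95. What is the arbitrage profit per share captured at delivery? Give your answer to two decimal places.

Fair futures: F* = S·e^(carry·T), with carry = r = 0.0217
F* = 299.54 · e^(0.0217 × 2/12) = 299.54 · e^0.003617 = 299.54 × 1.003624 = $300.6255
Market $309.95 > fair $300.6255: forward overpriced → cash-and-carry (buy spot, short the forward).
At maturity, profit = |F_mkt − F*| = |309.95 − 300.6255| = $9.32 per share

$9.32 per share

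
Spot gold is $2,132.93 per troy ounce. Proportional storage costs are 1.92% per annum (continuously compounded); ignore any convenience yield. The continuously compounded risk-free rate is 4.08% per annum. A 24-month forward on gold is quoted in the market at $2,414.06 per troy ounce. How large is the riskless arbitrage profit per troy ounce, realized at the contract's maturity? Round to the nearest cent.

$9.19 per troy ounce

Fair forward: F* = S·e^(carry·T), with carry = (r + u) = 0.0408 + 0.0192 = 0.0600
F* = 2132.93 · e^(0.0600 × 24/12) = 2132.93 · e^0.12000000 = 2132.93 × 1.12749685 = $2404.8719
Market $2414.06 > fair $2404.8719: forward overpriced → cash-and-carry (buy spot, short the forward).
At maturity, profit = |F_mkt − F*| = |2414.06 − 2404.8719| = $9.19 per troy ounce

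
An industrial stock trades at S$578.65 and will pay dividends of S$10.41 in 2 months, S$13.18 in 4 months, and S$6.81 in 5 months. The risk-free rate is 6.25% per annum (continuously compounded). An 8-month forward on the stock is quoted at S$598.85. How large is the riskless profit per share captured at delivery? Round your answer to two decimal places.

S$26.70 per share

PV(dividends) I = 10.41·e^(−0.0625·2/12) + 13.18·e^(−0.0625·4/12) + 6.81·e^(−0.0625·5/12) = 29.8453
Fair forward F* = (S − I)·e^(rT) = (578.65 − 29.8453)·e^0.041667 = 548.8047 × 1.042547 = 572.1547
Market S$598.85 > fair 572.1547: forward overpriced → cash-and-carry (borrow at r, buy the stock and collect the dividends, short the forward).
Profit at T = |F_mkt − F*| = |598.85 − 572.1547| = S$26.70 per share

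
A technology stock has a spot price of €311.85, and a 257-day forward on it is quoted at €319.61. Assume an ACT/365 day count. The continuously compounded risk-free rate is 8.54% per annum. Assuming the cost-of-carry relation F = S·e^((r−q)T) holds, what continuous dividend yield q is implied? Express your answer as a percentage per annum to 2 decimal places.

From F = S·e^((r−q)T): (r − q) = ln(F/S)/T
ln(319.61/311.85) = ln(1.024884) = 0.024579
(r − q) = 0.024579 / (257/365) = 0.034908
q = r − ln(F/S)/T = 0.0854 − 0.034908 = 0.050492
q = 5.05%

5.05%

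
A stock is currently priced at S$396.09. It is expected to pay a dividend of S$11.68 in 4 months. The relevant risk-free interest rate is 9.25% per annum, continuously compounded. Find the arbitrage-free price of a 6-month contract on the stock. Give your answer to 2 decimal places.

PV(dividends) I = 11.68·e^(−0.0925·4/12)
I = 11.3254
F = (S − I)·e^(rT) = (396.09 − 11.3254) · e^(0.0925·6/12)
= 384.7646 · e^0.046250 = 384.7646 × 1.047336 = S$402.98

S$402.98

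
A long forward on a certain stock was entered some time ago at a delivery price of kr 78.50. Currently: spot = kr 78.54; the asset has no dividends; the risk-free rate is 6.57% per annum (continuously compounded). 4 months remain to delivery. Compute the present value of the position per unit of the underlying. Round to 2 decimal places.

kr 1.74

Current fair forward for the remaining 4 months: F = S·e^(r·T), r = 0.0657
F = 78.54 · e^(0.0657 × 4/12) = 78.54 × 1.022142 = 80.2790
Value of long forward = (F − K)·e^(−rT) = (80.2790 − 78.50) · e^(−0.0657·4/12)
= 1.7790 × 0.978338 = 1.74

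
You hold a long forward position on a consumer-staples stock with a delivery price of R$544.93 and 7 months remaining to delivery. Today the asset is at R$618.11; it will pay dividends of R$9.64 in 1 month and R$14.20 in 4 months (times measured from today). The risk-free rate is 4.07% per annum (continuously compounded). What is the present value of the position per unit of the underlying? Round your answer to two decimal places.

PV(remaining dividends) I = 9.64·e^(−0.0407·1/12) + 14.20·e^(−0.0407·4/12) = 23.6160
Current forward F = (S − I)·e^(rT) = (618.11 − 23.6160)·e^(0.0407·7/12) = 594.4940 × 1.024026 = 608.7773
Value (long) = (F − K)·e^(−rT) = (608.7773 − 544.93) × 0.976538 = 62.3493
Value = R$62.35

R$62.35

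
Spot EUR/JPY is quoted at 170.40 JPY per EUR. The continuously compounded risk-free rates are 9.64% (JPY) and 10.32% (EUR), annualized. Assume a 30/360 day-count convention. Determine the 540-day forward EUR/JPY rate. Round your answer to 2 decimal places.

F = S·e^((r_JPY − r_EUR)T) = 170.40 · e^((0.0964 − 0.1032) × 540/360)
= 170.40 · e^-0.010200 = 170.40 × 0.989852
F = 168.67 JPY per EUR

168.67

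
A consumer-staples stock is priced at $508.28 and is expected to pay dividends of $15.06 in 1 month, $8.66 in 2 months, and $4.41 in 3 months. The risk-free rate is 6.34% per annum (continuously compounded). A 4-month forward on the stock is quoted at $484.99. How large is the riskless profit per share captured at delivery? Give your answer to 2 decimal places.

PV(dividends) I = 15.06·e^(−0.0634·1/12) + 8.66·e^(−0.0634·2/12) + 4.41·e^(−0.0634·3/12) = 27.8903
Fair forward F* = (S − I)·e^(rT) = (508.28 − 27.8903)·e^0.021133 = 480.3897 × 1.021358 = 490.6499
Market $484.99 < fair 490.6499: forward underpriced → reverse cash-and-carry (short the stock, invest proceeds at r, pay the dividends, go long the forward).
Profit at T = |F_mkt − F*| = |484.99 − 490.6499| = $5.66 per share

$5.66 per share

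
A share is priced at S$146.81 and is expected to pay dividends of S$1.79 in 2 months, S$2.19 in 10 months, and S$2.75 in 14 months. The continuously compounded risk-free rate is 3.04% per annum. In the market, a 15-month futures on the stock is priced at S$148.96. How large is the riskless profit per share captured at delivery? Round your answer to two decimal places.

PV(dividends) I = 1.79·e^(−0.0304·2/12) + 2.19·e^(−0.0304·10/12) + 2.75·e^(−0.0304·14/12) = 6.5703
Fair futures F* = (S − I)·e^(rT) = (146.81 − 6.5703)·e^0.038000 = 140.2397 × 1.038731 = 145.6713
Market S$148.96 > fair 145.6713: forward overpriced → cash-and-carry (borrow at r, buy the stock and collect the dividends, short the forward).
Profit at T = |F_mkt − F*| = |148.96 − 145.6713| = S$3.29 per share

S$3.29 per share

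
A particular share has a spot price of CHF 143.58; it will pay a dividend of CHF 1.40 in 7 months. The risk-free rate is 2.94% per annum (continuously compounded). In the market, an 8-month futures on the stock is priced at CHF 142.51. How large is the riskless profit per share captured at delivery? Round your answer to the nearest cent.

CHF 2.51 per share

PV(dividends) I = 1.40·e^(−0.0294·7/12) = 1.3762
Fair futures F* = (S − I)·e^(rT) = (143.58 − 1.3762)·e^0.019600 = 142.2038 × 1.019793 = 145.0184
Market CHF 142.51 < fair 145.0184: forward underpriced → reverse cash-and-carry (short the stock, invest proceeds at r, pay the dividends, go long the forward).
Profit at T = |F_mkt − F*| = |142.51 − 145.0184| = CHF 2.51 per share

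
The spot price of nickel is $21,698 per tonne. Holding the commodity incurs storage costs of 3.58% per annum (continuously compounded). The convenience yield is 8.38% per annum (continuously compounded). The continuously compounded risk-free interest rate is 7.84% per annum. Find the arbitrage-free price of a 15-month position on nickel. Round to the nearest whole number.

$22,538 per tonne

Net carry = r + u − y = 0.0784 + 0.0358 − 0.0838 = 0.0304
F = S·e^((r+u−y)T) = 21698 · e^(0.0304 × 15/12) = 21698 · e^0.038000
= 21698 × 1.038731 = $22,538 per tonne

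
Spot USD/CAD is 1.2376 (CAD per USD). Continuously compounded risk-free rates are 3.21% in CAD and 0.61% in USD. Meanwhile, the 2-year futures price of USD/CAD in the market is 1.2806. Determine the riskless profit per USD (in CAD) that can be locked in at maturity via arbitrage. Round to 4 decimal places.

Fair futures: F* = S·e^(carry·T), with carry = (r_CAD − r_USD) = 0.0321 − 0.0061 = 0.0260
F* = 1.2376 · e^(0.0260 × 2) = 1.2376 · e^0.052000 = 1.2376 × 1.053376 = 1.3037
Market 1.2806 < fair 1.3037: forward underpriced → reverse cash-and-carry (short spot, go long the forward).
At maturity, profit = |F_mkt − F*| = |1.2806 − 1.3037| = 0.0231 per USD (in CAD)

0.0231 per USD (in CAD)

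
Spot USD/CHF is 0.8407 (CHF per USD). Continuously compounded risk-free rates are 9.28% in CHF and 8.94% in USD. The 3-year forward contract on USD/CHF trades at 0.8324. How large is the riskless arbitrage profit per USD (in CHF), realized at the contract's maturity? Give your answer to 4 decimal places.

0.0169 per USD (in CHF)

Fair forward: F* = S·e^(carry·T), with carry = (r_CHF − r_USD) = 0.0928 − 0.0894 = 0.0034
F* = 0.8407 · e^(0.0034 × 3) = 0.8407 · e^0.010200 = 0.8407 × 1.010252 = 0.8493
Market 0.8324 < fair 0.8493: forward underpriced → reverse cash-and-carry (short spot, go long the forward).
At maturity, profit = |F_mkt − F*| = |0.8324 − 0.8493| = 0.0169 per USD (in CHF)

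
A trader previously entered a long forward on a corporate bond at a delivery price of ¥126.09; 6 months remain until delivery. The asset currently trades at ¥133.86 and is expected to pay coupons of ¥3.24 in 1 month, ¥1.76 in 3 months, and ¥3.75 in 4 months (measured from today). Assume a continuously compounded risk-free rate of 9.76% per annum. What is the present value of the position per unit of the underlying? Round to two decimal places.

PV(remaining coupons) I = 3.24·e^(−0.0976·1/12) + 1.76·e^(−0.0976·3/12) + 3.75·e^(−0.0976·4/12) = 8.5613
Current forward F = (S − I)·e^(rT) = (133.86 − 8.5613)·e^(0.0976·6/12) = 125.2987 × 1.050010 = 131.5649
Value (long) = (F − K)·e^(−rT) = (131.5649 − 126.09) × 0.952372 = 5.2141
Value = ¥5.21

¥5.21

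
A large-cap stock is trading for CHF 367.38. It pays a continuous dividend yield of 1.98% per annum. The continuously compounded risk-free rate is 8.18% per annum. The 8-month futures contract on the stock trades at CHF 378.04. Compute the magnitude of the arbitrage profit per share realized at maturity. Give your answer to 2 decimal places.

CHF 4.84 per share

Fair futures: F* = S·e^(carry·T), with carry = (r − q) = 0.0818 − 0.0198 = 0.0620
F* = 367.38 · e^(0.0620 × 8/12) = 367.38 · e^0.041333 = 367.38 × 1.042199 = CHF 382.8831
Market CHF 378.04 < fair CHF 382.8831: forward underpriced → reverse cash-and-carry (short spot, go long the forward).
At maturity, profit = |F_mkt − F*| = |378.04 − 382.8831| = CHF 4.84 per share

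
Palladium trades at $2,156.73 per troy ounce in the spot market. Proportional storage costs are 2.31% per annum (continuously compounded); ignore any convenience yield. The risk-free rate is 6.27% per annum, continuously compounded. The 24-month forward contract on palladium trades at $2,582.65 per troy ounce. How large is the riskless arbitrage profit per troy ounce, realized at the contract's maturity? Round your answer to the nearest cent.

Fair forward: F* = S·e^(carry·T), with carry = (r + u) = 0.0627 + 0.0231 = 0.0858
F* = 2156.73 · e^(0.0858 × 24/12) = 2156.73 · e^0.17160000 = 2156.73 × 1.18720286 = $2560.4760
Market $2582.65 > fair $2560.4760: forward overpriced → cash-and-carry (buy spot, short the forward).
At maturity, profit = |F_mkt − F*| = |2582.65 − 2560.4760| = $22.17 per troy ounce

$22.17 per troy ounce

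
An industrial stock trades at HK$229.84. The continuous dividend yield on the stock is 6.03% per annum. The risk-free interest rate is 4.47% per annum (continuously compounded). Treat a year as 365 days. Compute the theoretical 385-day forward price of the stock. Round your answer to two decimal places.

F = S·e^((r − q)T) = 229.84 · e^((0.0447 − 0.0603) × 385/365)
= 229.84 · e^-0.016455 = 229.84 × 0.983680
F = HK$226.09

HK$226.09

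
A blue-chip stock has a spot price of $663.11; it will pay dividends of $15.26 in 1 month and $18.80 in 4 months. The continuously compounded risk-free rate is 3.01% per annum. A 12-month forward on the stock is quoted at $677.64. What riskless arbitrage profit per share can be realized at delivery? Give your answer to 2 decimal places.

PV(dividends) I = 15.26·e^(−0.0301·1/12) + 18.80·e^(−0.0301·4/12) = 33.8341
Fair forward F* = (S − I)·e^(rT) = (663.11 − 33.8341)·e^0.030100 = 629.2759 × 1.030558 = 648.5053
Market $677.64 > fair 648.5053: forward overpriced → cash-and-carry (borrow at r, buy the stock and collect the dividends, short the forward).
Profit at T = |F_mkt − F*| = |677.64 − 648.5053| = $29.13 per share

$29.13 per share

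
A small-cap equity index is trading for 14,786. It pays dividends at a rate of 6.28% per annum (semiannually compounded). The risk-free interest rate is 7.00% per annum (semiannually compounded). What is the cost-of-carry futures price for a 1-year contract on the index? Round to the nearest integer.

14,889

F = S · (1+r/2)^(2T) / (1+q/2)^(2T)
= 14786 × 1.071225 / 1.063786 = 14786 × 1.006993
F = 14,889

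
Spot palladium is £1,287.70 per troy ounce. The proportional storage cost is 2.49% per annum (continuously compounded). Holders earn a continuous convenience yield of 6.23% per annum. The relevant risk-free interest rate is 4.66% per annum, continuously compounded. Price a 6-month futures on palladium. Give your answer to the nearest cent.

Net carry = r + u − y = 0.0466 + 0.0249 − 0.0623 = 0.0092
F = S·e^((r+u−y)T) = 1287.70 · e^(0.0092 × 6/12) = 1287.70 · e^0.00460000
= 1287.70 × 1.00461060 = £1,293.64 per troy ounce

£1,293.64 per troy ounce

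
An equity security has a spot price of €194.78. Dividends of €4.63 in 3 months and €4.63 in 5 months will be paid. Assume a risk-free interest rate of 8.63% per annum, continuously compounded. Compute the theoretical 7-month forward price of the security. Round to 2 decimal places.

PV(dividends) I = 4.63·e^(−0.0863·3/12) + 4.63·e^(−0.0863·5/12)
I = 4.5312 + 4.4665 = 8.9977
F = (S − I)·e^(rT) = (194.78 − 8.9977) · e^(0.0863·7/12)
= 185.7823 · e^0.050342 = 185.7823 × 1.051631 = €195.37

€195.37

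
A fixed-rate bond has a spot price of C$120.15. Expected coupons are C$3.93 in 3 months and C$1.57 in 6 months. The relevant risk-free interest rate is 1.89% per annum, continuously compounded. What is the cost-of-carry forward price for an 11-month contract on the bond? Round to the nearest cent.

C$116.69

PV(coupons) I = 3.93·e^(−0.0189·3/12) + 1.57·e^(−0.0189·6/12)
I = 3.9115 + 1.5552 = 5.4667
F = (S − I)·e^(rT) = (120.15 − 5.4667) · e^(0.0189·11/12)
= 114.6833 · e^0.017325 = 114.6833 × 1.017476 = C$116.69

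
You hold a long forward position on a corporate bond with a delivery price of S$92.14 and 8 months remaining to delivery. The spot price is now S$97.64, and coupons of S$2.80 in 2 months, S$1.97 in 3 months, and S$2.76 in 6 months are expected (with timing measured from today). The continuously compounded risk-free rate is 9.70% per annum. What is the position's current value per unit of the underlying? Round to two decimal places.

PV(remaining coupons) I = 2.80·e^(−0.0970·2/12) + 1.97·e^(−0.0970·3/12) + 2.76·e^(−0.0970·6/12) = 7.3072
Current forward F = (S − I)·e^(rT) = (97.64 − 7.3072)·e^(0.0970·8/12) = 90.3328 × 1.066803 = 96.3673
Value (long) = (F − K)·e^(−rT) = (96.3673 − 92.14) × 0.937380 = 3.9626
Value = S$3.96

S$3.96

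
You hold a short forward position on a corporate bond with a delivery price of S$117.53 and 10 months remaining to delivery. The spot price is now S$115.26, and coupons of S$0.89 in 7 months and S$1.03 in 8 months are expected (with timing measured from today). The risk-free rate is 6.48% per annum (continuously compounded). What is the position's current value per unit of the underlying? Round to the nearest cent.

PV(remaining coupons) I = 0.89·e^(−0.0648·7/12) + 1.03·e^(−0.0648·8/12) = 1.8434
Current forward F = (S − I)·e^(rT) = (115.26 − 1.8434)·e^(0.0648·10/12) = 113.4166 × 1.055485 = 119.7095
Value (long) = (F − K)·e^(−rT) = (119.7095 − 117.53) × 0.947432 = 2.0649
Short position value = −(long value) = -S$2.06

-S$2.06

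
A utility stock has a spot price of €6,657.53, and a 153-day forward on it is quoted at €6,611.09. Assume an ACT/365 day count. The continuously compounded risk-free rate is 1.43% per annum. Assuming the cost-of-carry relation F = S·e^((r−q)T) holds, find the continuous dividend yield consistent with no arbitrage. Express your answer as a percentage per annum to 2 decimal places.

3.10%

From F = S·e^((r−q)T): (r − q) = ln(F/S)/T
ln(6611.09/6657.53) = ln(0.993024) = -0.007000
(r − q) = -0.007000 / (153/365) = -0.016699
q = r − ln(F/S)/T = 0.0143 + 0.016699 = 0.030999
q = 3.10%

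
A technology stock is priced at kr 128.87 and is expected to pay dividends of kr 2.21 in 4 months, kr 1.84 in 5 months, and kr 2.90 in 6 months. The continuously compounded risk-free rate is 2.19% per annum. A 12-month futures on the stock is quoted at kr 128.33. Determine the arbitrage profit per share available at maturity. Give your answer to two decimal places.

PV(dividends) I = 2.21·e^(−0.0219·4/12) + 1.84·e^(−0.0219·5/12) + 2.90·e^(−0.0219·6/12) = 6.8856
Fair futures F* = (S − I)·e^(rT) = (128.87 − 6.8856)·e^0.021900 = 121.9844 × 1.022142 = 124.6854
Market kr 128.33 > fair 124.6854: forward overpriced → cash-and-carry (borrow at r, buy the stock and collect the dividends, short the forward).
Profit at T = |F_mkt − F*| = |128.33 − 124.6854| = kr 3.64 per share

kr 3.64 per share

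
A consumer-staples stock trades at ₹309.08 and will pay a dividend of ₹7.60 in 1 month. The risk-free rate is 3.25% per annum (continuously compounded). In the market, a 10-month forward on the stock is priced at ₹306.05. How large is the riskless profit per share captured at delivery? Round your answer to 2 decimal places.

PV(dividends) I = 7.60·e^(−0.0325·1/12) = 7.5794
Fair forward F* = (S − I)·e^(rT) = (309.08 − 7.5794)·e^0.027083 = 301.5006 × 1.027453 = 309.7777
Market ₹306.05 < fair 309.7777: forward underpriced → reverse cash-and-carry (short the stock, invest proceeds at r, pay the dividends, go long the forward).
Profit at T = |F_mkt − F*| = |306.05 − 309.7777| = ₹3.73 per share

₹3.73 per share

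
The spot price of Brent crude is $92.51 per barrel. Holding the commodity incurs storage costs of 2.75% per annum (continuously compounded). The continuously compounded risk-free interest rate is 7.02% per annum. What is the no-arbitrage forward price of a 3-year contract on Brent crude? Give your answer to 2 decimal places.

$124.02 per barrel

Net carry = r + u − y = 0.0702 + 0.0275 − 0.0000 = 0.0977
F = S·e^((r+u−y)T) = 92.51 · e^(0.0977 × 3) = 92.51 · e^0.293100
= 92.51 × 1.340577 = $124.02 per barrel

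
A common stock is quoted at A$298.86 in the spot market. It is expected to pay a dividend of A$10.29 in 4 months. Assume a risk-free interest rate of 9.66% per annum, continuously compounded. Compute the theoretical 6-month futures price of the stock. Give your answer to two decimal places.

PV(dividends) I = 10.29·e^(−0.0966·4/12)
I = 9.9639
F = (S − I)·e^(rT) = (298.86 − 9.9639) · e^(0.0966·6/12)
= 288.8961 · e^0.048300 = 288.8961 × 1.049485 = A$303.19

A$303.19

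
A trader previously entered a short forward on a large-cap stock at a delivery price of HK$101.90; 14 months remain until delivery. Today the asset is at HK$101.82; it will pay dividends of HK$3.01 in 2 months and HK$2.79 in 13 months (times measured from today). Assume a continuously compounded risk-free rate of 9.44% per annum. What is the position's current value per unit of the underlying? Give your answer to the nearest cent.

-HK$5.06

PV(remaining dividends) I = 3.01·e^(−0.0944·2/12) + 2.79·e^(−0.0944·13/12) = 5.4818
Current forward F = (S − I)·e^(rT) = (101.82 − 5.4818)·e^(0.0944·14/12) = 96.3382 × 1.116427 = 107.5546
Value (long) = (F − K)·e^(−rT) = (107.5546 − 101.90) × 0.895715 = 5.0649
Short position value = −(long value) = -HK$5.06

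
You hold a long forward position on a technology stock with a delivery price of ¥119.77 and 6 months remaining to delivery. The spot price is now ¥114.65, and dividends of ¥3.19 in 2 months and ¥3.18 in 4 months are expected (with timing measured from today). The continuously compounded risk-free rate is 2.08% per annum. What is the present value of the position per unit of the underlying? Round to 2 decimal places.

PV(remaining dividends) I = 3.19·e^(−0.0208·2/12) + 3.18·e^(−0.0208·4/12) = 6.3370
Current forward F = (S − I)·e^(rT) = (114.65 − 6.3370)·e^(0.0208·6/12) = 108.3130 × 1.010454 = 109.4453
Value (long) = (F − K)·e^(−rT) = (109.4453 − 119.77) × 0.989654 = -10.2179
Value = -¥10.22

-¥10.22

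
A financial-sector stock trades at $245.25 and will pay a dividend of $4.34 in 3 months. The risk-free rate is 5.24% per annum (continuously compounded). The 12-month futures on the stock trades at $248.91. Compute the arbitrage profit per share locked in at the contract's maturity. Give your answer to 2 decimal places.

$5.02 per share

PV(dividends) I = 4.34·e^(−0.0524·3/12) = 4.2835
Fair futures F* = (S − I)·e^(rT) = (245.25 − 4.2835)·e^0.052400 = 240.9665 × 1.053797 = 253.9298
Market $248.91 < fair 253.9298: forward underpriced → reverse cash-and-carry (short the stock, invest proceeds at r, pay the dividends, go long the forward).
Profit at T = |F_mkt − F*| = |248.91 − 253.9298| = $5.02 per share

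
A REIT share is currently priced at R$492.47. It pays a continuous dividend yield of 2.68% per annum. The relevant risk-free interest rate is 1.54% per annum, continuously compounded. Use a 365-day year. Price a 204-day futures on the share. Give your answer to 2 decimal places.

F = S·e^((r − q)T) = 492.47 · e^((0.0154 − 0.0268) × 204/365)
= 492.47 · e^-0.006372 = 492.47 × 0.993648
F = R$489.34

R$489.34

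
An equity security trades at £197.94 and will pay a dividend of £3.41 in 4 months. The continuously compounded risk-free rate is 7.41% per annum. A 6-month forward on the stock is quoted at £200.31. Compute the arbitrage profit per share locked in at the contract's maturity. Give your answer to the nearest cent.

£1.65 per share

PV(dividends) I = 3.41·e^(−0.0741·4/12) = 3.3268
Fair forward F* = (S − I)·e^(rT) = (197.94 − 3.3268)·e^0.037050 = 194.6132 × 1.037745 = 201.9589
Market £200.31 < fair 201.9589: forward underpriced → reverse cash-and-carry (short the stock, invest proceeds at r, pay the dividends, go long the forward).
Profit at T = |F_mkt − F*| = |200.31 − 201.9589| = £1.65 per share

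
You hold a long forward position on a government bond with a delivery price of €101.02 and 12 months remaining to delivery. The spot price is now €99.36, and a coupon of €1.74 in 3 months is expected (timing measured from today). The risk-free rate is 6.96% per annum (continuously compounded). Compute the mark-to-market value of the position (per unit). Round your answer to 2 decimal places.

PV(remaining coupons) I = 1.74·e^(−0.0696·3/12) = 1.7100
Current forward F = (S − I)·e^(rT) = (99.36 − 1.7100)·e^(0.0696·12/12) = 97.6500 × 1.072079 = 104.6885
Value (long) = (F − K)·e^(−rT) = (104.6885 − 101.02) × 0.932767 = 3.4219
Value = €3.42

€3.42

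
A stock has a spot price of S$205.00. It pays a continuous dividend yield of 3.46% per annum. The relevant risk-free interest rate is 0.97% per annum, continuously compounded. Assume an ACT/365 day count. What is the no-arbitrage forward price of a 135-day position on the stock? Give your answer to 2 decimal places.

S$203.12

F = S·e^((r − q)T) = 205.00 · e^((0.0097 − 0.0346) × 135/365)
= 205.00 · e^-0.009210 = 205.00 × 0.990832
F = S$203.12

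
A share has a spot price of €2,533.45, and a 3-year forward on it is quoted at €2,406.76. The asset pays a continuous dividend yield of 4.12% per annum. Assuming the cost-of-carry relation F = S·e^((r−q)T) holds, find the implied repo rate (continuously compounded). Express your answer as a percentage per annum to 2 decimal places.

2.41%

From F = S·e^((r−q)T): (r − q) = ln(F/S)/T
ln(2406.76/2533.45) = ln(0.949993) = -0.051301
(r − q) = -0.051301 / (3) = -0.017100
r = ln(F/S)/T + q = -0.017100 + 0.0412 = 0.024100
r = 2.41%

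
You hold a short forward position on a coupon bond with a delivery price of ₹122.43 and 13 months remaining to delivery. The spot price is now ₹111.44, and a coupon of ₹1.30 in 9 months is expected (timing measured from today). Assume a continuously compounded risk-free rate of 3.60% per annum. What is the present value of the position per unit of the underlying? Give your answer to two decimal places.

₹7.57

PV(remaining coupons) I = 1.30·e^(−0.0360·9/12) = 1.2654
Current forward F = (S − I)·e^(rT) = (111.44 − 1.2654)·e^(0.0360·13/12) = 110.1746 × 1.039770 = 114.5562
Value (long) = (F − K)·e^(−rT) = (114.5562 − 122.43) × 0.961751 = -7.5726
Short position value = −(long value) = ₹7.57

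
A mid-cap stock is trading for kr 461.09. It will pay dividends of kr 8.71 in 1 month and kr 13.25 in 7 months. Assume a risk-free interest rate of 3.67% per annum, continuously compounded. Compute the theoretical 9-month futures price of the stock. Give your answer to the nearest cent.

kr 451.70

PV(dividends) I = 8.71·e^(−0.0367·1/12) + 13.25·e^(−0.0367·7/12)
I = 8.6834 + 12.9694 = 21.6528
F = (S − I)·e^(rT) = (461.09 − 21.6528) · e^(0.0367·9/12)
= 439.4372 · e^0.027525 = 439.4372 × 1.027907 = kr 451.70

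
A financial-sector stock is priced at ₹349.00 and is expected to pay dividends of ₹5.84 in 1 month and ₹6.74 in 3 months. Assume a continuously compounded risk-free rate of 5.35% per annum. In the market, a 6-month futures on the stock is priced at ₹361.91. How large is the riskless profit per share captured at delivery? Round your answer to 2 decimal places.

₹16.25 per share

PV(dividends) I = 5.84·e^(−0.0535·1/12) + 6.74·e^(−0.0535·3/12) = 12.4645
Fair futures F* = (S − I)·e^(rT) = (349.00 − 12.4645)·e^0.026750 = 336.5355 × 1.027111 = 345.6593
Market ₹361.91 > fair 345.6593: forward overpriced → cash-and-carry (borrow at r, buy the stock and collect the dividends, short the forward).
Profit at T = |F_mkt − F*| = |361.91 − 345.6593| = ₹16.25 per share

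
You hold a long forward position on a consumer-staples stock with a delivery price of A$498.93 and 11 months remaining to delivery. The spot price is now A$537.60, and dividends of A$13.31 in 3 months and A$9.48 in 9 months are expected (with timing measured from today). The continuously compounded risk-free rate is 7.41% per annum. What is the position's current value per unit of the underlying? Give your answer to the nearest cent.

A$49.40

PV(remaining dividends) I = 13.31·e^(−0.0741·3/12) + 9.48·e^(−0.0741·9/12) = 22.0332
Current forward F = (S − I)·e^(rT) = (537.60 − 22.0332)·e^(0.0741·11/12) = 515.5668 × 1.070285 = 551.8034
Value (long) = (F − K)·e^(−rT) = (551.8034 − 498.93) × 0.934331 = 49.4013
Value = A$49.40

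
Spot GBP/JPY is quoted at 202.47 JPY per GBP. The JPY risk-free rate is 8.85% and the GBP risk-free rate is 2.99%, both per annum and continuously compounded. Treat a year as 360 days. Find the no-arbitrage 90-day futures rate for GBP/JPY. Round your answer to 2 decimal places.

205.46

F = S·e^((r_JPY − r_GBP)T) = 202.47 · e^((0.0885 − 0.0299) × 90/360)
= 202.47 · e^0.014650 = 202.47 × 1.014758
F = 205.46 JPY per GBP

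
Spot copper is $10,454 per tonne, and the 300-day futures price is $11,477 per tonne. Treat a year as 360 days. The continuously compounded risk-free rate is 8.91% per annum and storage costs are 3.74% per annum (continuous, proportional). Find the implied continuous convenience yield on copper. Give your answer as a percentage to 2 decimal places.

1.45%

F = S·e^((r+u−y)T) ⇒ (r+u−y) = ln(F/S)/T
ln(11477/10454) = 0.093360; /T ⇒ 0.112032
y = r + u − ln(F/S)/T = 0.0891 + 0.0374 − 0.112032 = 0.014468
y = 1.45%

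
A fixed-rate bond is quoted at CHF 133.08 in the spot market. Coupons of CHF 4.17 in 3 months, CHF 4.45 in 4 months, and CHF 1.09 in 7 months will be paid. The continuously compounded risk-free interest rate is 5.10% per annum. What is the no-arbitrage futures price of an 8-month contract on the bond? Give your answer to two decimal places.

CHF 127.80

PV(coupons) I = 4.17·e^(−0.0510·3/12) + 4.45·e^(−0.0510·4/12) + 1.09·e^(−0.0510·7/12)
I = 4.1172 + 4.3750 + 1.0581 = 9.5503
F = (S − I)·e^(rT) = (133.08 − 9.5503) · e^(0.0510·8/12)
= 123.5297 · e^0.034000 = 123.5297 × 1.034585 = CHF 127.80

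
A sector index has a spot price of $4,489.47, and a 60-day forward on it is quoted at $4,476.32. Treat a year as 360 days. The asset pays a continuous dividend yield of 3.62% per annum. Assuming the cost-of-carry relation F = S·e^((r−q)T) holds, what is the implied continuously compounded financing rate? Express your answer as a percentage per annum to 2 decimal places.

From F = S·e^((r−q)T): (r − q) = ln(F/S)/T
ln(4476.32/4489.47) = ln(0.997071) = -0.002933
(r − q) = -0.002933 / (60/360) = -0.017598
r = ln(F/S)/T + q = -0.017598 + 0.0362 = 0.018602
r = 1.86%

1.86%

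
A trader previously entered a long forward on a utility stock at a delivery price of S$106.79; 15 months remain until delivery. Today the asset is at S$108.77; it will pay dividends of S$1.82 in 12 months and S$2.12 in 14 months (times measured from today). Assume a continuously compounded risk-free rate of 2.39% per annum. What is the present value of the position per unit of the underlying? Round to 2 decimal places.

S$1.28

PV(remaining dividends) I = 1.82·e^(−0.0239·12/12) + 2.12·e^(−0.0239·14/12) = 3.8387
Current forward F = (S − I)·e^(rT) = (108.77 − 3.8387)·e^(0.0239·15/12) = 104.9313 × 1.030326 = 108.1134
Value (long) = (F − K)·e^(−rT) = (108.1134 − 106.79) × 0.970567 = 1.2844
Value = S$1.28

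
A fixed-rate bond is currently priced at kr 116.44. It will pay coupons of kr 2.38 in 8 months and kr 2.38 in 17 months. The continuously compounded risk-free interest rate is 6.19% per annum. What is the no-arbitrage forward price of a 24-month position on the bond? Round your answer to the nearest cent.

PV(coupons) I = 2.38·e^(−0.0619·8/12) + 2.38·e^(−0.0619·17/12)
I = 2.2838 + 2.1802 = 4.4640
F = (S − I)·e^(rT) = (116.44 − 4.4640) · e^(0.0619·24/12)
= 111.9760 · e^0.123800 = 111.9760 × 1.131789 = kr 126.73

kr 126.73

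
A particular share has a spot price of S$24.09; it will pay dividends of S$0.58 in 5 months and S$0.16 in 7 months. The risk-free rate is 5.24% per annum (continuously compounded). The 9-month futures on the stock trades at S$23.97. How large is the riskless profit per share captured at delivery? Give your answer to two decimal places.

S$0.33 per share

PV(dividends) I = 0.58·e^(−0.0524·5/12) + 0.16·e^(−0.0524·7/12) = 0.7227
Fair futures F* = (S − I)·e^(rT) = (24.09 − 0.7227)·e^0.039300 = 23.3673 × 1.040082 = 24.3039
Market S$23.97 < fair 24.3039: forward underpriced → reverse cash-and-carry (short the stock, invest proceeds at r, pay the dividends, go long the forward).
Profit at T = |F_mkt − F*| = |23.97 − 24.3039| = S$0.33 per share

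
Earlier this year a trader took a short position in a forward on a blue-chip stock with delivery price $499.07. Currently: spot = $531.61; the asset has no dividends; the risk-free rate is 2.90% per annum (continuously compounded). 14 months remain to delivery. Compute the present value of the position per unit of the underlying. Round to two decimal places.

Current fair forward for the remaining 14 months: F = S·e^(r·T), r = 0.0290
F = 531.61 · e^(0.0290 × 14/12) = 531.61 × 1.034412 = 549.9038
Value of long forward = (F − K)·e^(−rT) = (549.9038 − 499.07) · e^(−0.0290·14/12)
= 50.8338 × 0.966733 = 49.14
Short position value = −(long value) = -$49.14

-$49.14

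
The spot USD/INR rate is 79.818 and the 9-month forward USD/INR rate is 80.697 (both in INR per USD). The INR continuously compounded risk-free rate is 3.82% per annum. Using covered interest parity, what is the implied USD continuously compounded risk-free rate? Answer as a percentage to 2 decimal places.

2.36%

F = S·e^((r_INR − r_USD)T) ⇒ r_USD = r_INR − ln(F/S)/T
ln(80.697/79.818) = 0.010952; /(9/12) = 0.014603
r_USD = 0.0382 − 0.014603 = 0.023597
r_USD = 2.36%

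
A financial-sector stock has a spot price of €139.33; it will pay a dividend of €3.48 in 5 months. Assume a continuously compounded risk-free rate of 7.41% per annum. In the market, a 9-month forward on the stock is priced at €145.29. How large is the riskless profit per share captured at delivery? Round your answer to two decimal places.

€1.56 per share

PV(dividends) I = 3.48·e^(−0.0741·5/12) = 3.3742
Fair forward F* = (S − I)·e^(rT) = (139.33 − 3.3742)·e^0.055575 = 135.9558 × 1.057148 = 143.7254
Market €145.29 > fair 143.7254: forward overpriced → cash-and-carry (borrow at r, buy the stock and collect the dividends, short the forward).
Profit at T = |F_mkt − F*| = |145.29 − 143.7254| = €1.56 per share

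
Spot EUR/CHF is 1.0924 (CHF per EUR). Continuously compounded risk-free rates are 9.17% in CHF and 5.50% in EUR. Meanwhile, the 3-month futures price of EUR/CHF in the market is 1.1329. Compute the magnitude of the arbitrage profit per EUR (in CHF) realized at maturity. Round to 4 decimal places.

Fair futures: F* = S·e^(carry·T), with carry = (r_CHF − r_EUR) = 0.0917 − 0.0550 = 0.0367
F* = 1.0924 · e^(0.0367 × 3/12) = 1.0924 · e^0.009175 = 1.0924 × 1.009217 = 1.1025
Market 1.1329 > fair 1.1025: forward overpriced → cash-and-carry (buy spot, short the forward).
At maturity, profit = |F_mkt − F*| = |1.1329 − 1.1025| = 0.0304 per EUR (in CHF)

0.0304 per EUR (in CHF)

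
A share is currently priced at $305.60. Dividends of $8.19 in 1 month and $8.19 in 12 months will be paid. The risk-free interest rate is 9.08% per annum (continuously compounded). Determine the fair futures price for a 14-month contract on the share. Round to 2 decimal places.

PV(dividends) I = 8.19·e^(−0.0908·1/12) + 8.19·e^(−0.0908·12/12)
I = 8.1283 + 7.4791 = 15.6074
F = (S − I)·e^(rT) = (305.60 − 15.6074) · e^(0.0908·14/12)
= 289.9926 · e^0.105933 = 289.9926 × 1.111747 = $322.40

$322.40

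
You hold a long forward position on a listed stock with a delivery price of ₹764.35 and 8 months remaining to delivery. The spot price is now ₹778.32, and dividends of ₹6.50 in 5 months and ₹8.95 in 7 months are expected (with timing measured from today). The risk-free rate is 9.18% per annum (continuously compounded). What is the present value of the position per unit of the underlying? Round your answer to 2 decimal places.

PV(remaining dividends) I = 6.50·e^(−0.0918·5/12) + 8.95·e^(−0.0918·7/12) = 14.7394
Current forward F = (S − I)·e^(rT) = (778.32 − 14.7394)·e^(0.0918·8/12) = 763.5806 × 1.063112 = 811.7717
Value (long) = (F − K)·e^(−rT) = (811.7717 − 764.35) × 0.940635 = 44.6065
Value = ₹44.61

₹44.61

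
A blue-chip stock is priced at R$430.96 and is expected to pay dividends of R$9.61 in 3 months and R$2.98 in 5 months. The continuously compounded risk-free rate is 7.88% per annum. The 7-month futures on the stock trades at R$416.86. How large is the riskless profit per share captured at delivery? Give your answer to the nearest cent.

PV(dividends) I = 9.61·e^(−0.0788·3/12) + 2.98·e^(−0.0788·5/12) = 12.3063
Fair futures F* = (S − I)·e^(rT) = (430.96 − 12.3063)·e^0.045967 = 418.6537 × 1.047040 = 438.3472
Market R$416.86 < fair 438.3472: forward underpriced → reverse cash-and-carry (short the stock, invest proceeds at r, pay the dividends, go long the forward).
Profit at T = |F_mkt − F*| = |416.86 − 438.3472| = R$21.49 per share

R$21.49 per share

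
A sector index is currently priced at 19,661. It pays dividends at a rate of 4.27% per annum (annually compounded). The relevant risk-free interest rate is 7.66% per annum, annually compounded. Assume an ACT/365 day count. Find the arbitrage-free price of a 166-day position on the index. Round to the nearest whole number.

F = S · (1+r)^T / (1+q)^T
= 19661 × 1.034137 / 1.019199 = 19661 × 1.014657
F = 19,949

19,949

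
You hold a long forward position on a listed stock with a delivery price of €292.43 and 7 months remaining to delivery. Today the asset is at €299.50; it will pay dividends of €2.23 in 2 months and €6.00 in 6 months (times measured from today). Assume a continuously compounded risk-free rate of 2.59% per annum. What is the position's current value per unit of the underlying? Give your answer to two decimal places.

PV(remaining dividends) I = 2.23·e^(−0.0259·2/12) + 6.00·e^(−0.0259·6/12) = 8.1432
Current forward F = (S − I)·e^(rT) = (299.50 − 8.1432)·e^(0.0259·7/12) = 291.3568 × 1.015223 = 295.7921
Value (long) = (F − K)·e^(−rT) = (295.7921 − 292.43) × 0.985005 = 3.3117
Value = €3.31

€3.31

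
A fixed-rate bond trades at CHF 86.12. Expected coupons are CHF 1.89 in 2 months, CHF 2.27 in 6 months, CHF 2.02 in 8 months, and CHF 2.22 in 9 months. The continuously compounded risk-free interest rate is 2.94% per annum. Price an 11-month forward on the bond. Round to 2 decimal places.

CHF 79.98

PV(coupons) I = 1.89·e^(−0.0294·2/12) + 2.27·e^(−0.0294·6/12) + 2.02·e^(−0.0294·8/12) + 2.22·e^(−0.0294·9/12)
I = 1.8808 + 2.2369 + 1.9808 + 2.1716 = 8.2701
F = (S − I)·e^(rT) = (86.12 − 8.2701) · e^(0.0294·11/12)
= 77.8499 · e^0.026950 = 77.8499 × 1.027316 = CHF 79.98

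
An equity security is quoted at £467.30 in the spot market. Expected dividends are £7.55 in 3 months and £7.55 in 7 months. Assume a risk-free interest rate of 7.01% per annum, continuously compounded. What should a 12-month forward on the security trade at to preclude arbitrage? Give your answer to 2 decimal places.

PV(dividends) I = 7.55·e^(−0.0701·3/12) + 7.55·e^(−0.0701·7/12)
I = 7.4188 + 7.2475 = 14.6663
F = (S − I)·e^(rT) = (467.30 − 14.6663) · e^(0.0701·12/12)
= 452.6337 · e^0.070100 = 452.6337 × 1.072615 = £485.50

£485.50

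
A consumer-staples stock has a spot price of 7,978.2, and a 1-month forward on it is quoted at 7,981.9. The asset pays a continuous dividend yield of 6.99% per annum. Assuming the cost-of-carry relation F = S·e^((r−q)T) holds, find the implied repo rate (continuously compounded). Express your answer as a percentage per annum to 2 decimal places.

From F = S·e^((r−q)T): (r − q) = ln(F/S)/T
ln(7981.9/7978.2) = ln(1.000464) = 0.000464
(r − q) = 0.000464 / (1/12) = 0.005568
r = ln(F/S)/T + q = 0.005568 + 0.0699 = 0.075468
r = 7.55%

7.55%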